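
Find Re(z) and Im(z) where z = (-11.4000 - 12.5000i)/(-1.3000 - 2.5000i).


Multiply by conjugate: (-11.4000 - 12.5000i)(-1.3000 + 2.5000i) / ((-1.3)^2 + (-2.5)^2)
Numerator real = -11.4*(-1.3) - (12.5)*(-2.5) = 46.07
Numerator imag = -12.5*(-1.3) - (-11.4)*(-2.5) = -12.25
Denominator = 7.94
Re(z) = 46.07/7.94 = 5.8023
Im(z) = -12.25/7.94 = -1.5428

Re(z) = 5.8023, Im(z) = -1.5428


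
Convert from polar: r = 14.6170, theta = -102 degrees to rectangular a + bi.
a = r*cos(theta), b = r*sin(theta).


a = 14.6170*cos(-102°) = 14.6170*(-0.20791) = -3.0390
b = 14.6170*sin(-102°) = 14.6170*(-0.97815) = -14.2976

-3.0390 - 14.2976i


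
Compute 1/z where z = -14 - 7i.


|z|^2 = 196+49 = 245
1/z = (-14 + 7i)/245

1/z = -0.0571 + 0.0286i


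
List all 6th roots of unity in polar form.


The 6th roots of unity are cis(360k/6°) for k=0..5
Angle step = 360/6 = 60°
Primitive root: cis(60°)
Primitive root = 0.5000 + 0.8660i

6 roots at angles: 0°, 60°, 120°, 180°, 240°, 300°


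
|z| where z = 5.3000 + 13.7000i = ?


|z| = sqrt(5.3^2 + 13.7^2) = sqrt(28.09 + 187.69) = sqrt(215.78) = 14.6895

|z| = 14.6895


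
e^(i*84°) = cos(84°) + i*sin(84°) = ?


cos(84°) = 0.1045
sin(84°) = 0.9945

e^(i*84°) = 0.1045 + 0.9945i


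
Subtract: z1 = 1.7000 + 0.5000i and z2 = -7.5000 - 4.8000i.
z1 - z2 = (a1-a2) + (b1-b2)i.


Real: 1.7 + 7.5 = 9.2
Imag: 0.5 + 4.8 = 5.3

9.2000 + 5.3000i


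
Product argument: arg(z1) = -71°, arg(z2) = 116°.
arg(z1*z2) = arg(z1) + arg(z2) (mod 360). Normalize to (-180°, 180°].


arg(z1*z2) = -71° + 116° = 45°
Normalized to (-180°, 180°]: 45°

45°


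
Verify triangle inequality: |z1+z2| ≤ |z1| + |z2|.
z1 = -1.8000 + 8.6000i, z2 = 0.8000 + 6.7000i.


|z1| = sqrt((-1.8)^2 + 8.6^2) = sqrt(77.2) = 8.7864
|z2| = sqrt(0.8^2 + 6.7^2) = sqrt(45.53) = 6.7476
z1+z2 = -1.0000 + 15.3000i
|z1+z2| = sqrt(235.09) = 15.3326
|z1|+|z2| = 8.7864 + 6.7476 = 15.5340

|z1+z2| = 15.3326 ≤ |z1|+|z2| = 15.5340 (verified)


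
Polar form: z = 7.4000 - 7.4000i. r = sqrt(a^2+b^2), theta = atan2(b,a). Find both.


r = sqrt(54.76+54.76) = sqrt(109.52) = 10.4652
theta = atan2(-7.4, 7.4) = -45.0000 degrees

r = 10.4652, theta = -45.0000 degrees


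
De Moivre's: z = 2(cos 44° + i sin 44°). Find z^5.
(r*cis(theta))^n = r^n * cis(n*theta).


r^5 = 2^5 = 32
n*theta = 5*44° = 220° = 220° (mod 360)
a = 32*cos(220°) = -24.5134
b = 32*sin(220°) = -20.5692

32 cis(220°) = -24.5134 - 20.5692i


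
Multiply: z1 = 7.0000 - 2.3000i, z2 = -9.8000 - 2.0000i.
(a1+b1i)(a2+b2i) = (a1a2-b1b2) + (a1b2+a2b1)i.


Real = 7*(-9.8) - (-2.3)*(-2) = -68.6 - 4.6 = -73.2
Imag = 7*(-2) - (9.8)*(-2.3) = -14 + 22.54 = 8.54

-73.2000 + 8.5400i


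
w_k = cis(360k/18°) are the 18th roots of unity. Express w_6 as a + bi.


Angle = 360*6/18 = 120°
a = cos(120°) = -0.5000
b = sin(120°) = 0.8660

-0.5000 + 0.8660i


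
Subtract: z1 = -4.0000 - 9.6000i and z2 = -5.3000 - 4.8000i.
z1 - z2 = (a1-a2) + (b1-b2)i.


Real: -4 + 5.3 = 1.3
Imag: -9.6 + 4.8 = -4.8

1.3000 - 4.8000i


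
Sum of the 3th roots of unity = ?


The sum of all 3th roots of unity is 0.
Geometric series: (1 - w^3)/(1 - w) = (1-1)/(1-w) = 0 since w^3 = 1, w ≠ 1.
Alternatively: coefficient of z^2 in z^3 - 1 is 0.

0


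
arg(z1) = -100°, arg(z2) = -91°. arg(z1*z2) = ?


arg(z1*z2) = -100° - 91° = -191°
Normalized to (-180°, 180°]: 169°

169°


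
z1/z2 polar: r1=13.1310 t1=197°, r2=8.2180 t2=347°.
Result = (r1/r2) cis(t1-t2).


r = 13.1310 / 8.2180 = 1.5978
theta = 197° - 347° = -150° = 210° (mod 360)

1.5978 cis(210°)


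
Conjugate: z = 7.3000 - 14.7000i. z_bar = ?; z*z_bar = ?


z_bar = 7.3000 + 14.7000i
z*z_bar = 7.3^2 + (-14.7)^2 = 53.29 + 216.09 = 269.38

z_bar = 7.3000 + 14.7000i, z*z_bar = 269.38


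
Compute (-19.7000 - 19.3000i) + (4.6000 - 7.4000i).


Real: -19.7 + 4.6 = -15.1
Imag: -19.3 - 7.4 = -26.7

-15.1000 - 26.7000i


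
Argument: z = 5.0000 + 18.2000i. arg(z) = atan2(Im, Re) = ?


Re = 5, Im = 18.2
arg = atan2(18.2, 5) = 74.6384 degrees

arg(z) = 74.6384 degrees


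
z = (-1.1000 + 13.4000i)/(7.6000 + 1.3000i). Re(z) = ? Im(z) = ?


Multiply by conjugate: (-1.1000 + 13.4000i)(7.6000 - 1.3000i) / (7.6^2 + 1.3^2)
Numerator real = -1.1*7.6 + 13.4*1.3 = 9.06
Numerator imag = 13.4*7.6 - (-1.1)*1.3 = 103.27
Denominator = 59.45
Re(z) = 9.06/59.45 = 0.1524
Im(z) = 103.27/59.45 = 1.7371

Re(z) = 0.1524, Im(z) = 1.7371


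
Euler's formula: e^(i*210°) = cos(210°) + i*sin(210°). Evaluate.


cos(210°) = -0.8660
sin(210°) = -0.5000

e^(i*210°) = -0.8660 - 0.5000i


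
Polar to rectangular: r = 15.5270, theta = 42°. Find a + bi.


a = 15.5270*cos(42°) = 15.5270*0.743145 = 11.5388
b = 15.5270*sin(42°) = 15.5270*0.66913 = 10.3896

11.5388 + 10.3896i


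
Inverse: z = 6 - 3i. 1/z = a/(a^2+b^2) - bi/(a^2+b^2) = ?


|z|^2 = 36+9 = 45
1/z = (6 + 3i)/45

1/z = 0.1333 + 0.0667i


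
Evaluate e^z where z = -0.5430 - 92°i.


e^-0.5430 = 0.5810
cos(-92°) = -0.0349
sin(-92°) = -0.99939
Real = 0.5810*(-0.0349) = -0.0203
Imag = 0.5810*(-0.99939) = -0.5806

-0.0203 - 0.5806i


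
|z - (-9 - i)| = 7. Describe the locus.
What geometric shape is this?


|z - z0| = r is a circle with center z0 and radius r.
Center = (-9, -1), radius = 7

Circle with center (-9, -1) and radius 7


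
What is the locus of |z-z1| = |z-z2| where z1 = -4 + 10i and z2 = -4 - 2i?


Equal distances means the locus is the perpendicular bisector of z1 and z2.
Midpoint = ((-4+(-4))/2, (10+(-2))/2) = (-4.0000, 4.0000)

Perpendicular bisector through (-4.0000, 4.0000)


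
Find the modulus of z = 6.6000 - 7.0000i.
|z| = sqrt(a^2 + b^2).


|z| = sqrt(6.6^2 + (-7)^2) = sqrt(43.56 + 49) = sqrt(92.56) = 9.6208

|z| = 9.6208


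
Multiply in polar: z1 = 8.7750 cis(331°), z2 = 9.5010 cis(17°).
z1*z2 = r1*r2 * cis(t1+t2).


r = 8.7750 * 9.5010 = 83.3713
theta = 331° + 17° = 348° = 348° (mod 360)

83.3713 cis(348°)


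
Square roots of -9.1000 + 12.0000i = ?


|z| = sqrt(82.81+144) = 15.0602
sqrt((|z|+a)/2) = sqrt((15.0602+(-9.1))/2) = sqrt(2.9801) = 1.7263
sqrt((|z|-a)/2) = sqrt((15.0602-(-9.1))/2) = sqrt(12.0801) = 3.4756

±(1.7263 + 3.4756i) i.e. 1.7263 + 3.4756i and -1.7263 - 3.4756i


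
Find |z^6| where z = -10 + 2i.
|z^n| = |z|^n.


|z| = sqrt(100+4) = sqrt(104) = 10.1980
|z^6| = |z|^6 = (sqrt(104))^6 = 104^3 = 1124864

|z^6| = 1124864


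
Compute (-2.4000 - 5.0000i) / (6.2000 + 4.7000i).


Conjugate of z2 = 6.2000 - 4.7000i
Numerator: (-2.4000 - 5.0000i)(6.2000 - 4.7000i) = -38.3800 - 19.7200i
Denominator: 6.2^2 + 4.7^2 = 60.53
Result = (-38.3800 - 19.7200i)/60.53

-0.6341 - 0.3258i


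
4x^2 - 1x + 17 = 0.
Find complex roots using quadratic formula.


disc = (-1)^2 - 4*4*17 = 1 - 272 = -271
sqrt(|disc|) = sqrt(271) = 16.4621
Real part = 1/(2*4) = 0.1250
Imag part = 16.4621/(2*4) = 2.0578

0.1250 ± 2.0578i


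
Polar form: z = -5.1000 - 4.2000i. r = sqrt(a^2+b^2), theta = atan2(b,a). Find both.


r = sqrt(26.01+17.64) = sqrt(43.65) = 6.6068
theta = atan2(-4.2, -5.1) = -140.5275 degrees

r = 6.6068, theta = -140.5275 degrees


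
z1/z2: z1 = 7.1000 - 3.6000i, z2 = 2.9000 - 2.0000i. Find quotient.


Conjugate of z2 = 2.9000 + 2.0000i
Numerator: (7.1000 - 3.6000i)(2.9000 + 2.0000i) = 27.7900 + 3.7600i
Denominator: 2.9^2 + (-2)^2 = 12.41
Result = (27.7900 + 3.7600i)/12.41

2.2393 + 0.3030i


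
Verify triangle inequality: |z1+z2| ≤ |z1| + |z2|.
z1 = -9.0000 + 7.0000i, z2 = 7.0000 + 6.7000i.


|z1| = sqrt((-9)^2 + 7^2) = sqrt(130) = 11.4018
|z2| = sqrt(7^2 + 6.7^2) = sqrt(93.89) = 9.6897
z1+z2 = -2.0000 + 13.7000i
|z1+z2| = sqrt(191.69) = 13.8452
|z1|+|z2| = 11.4018 + 9.6897 = 21.0915

|z1+z2| = 13.8452 ≤ |z1|+|z2| = 21.0915 (verified)


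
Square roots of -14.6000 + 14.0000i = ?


|z| = sqrt(213.16+196) = 20.2277
sqrt((|z|+a)/2) = sqrt((20.2277+(-14.6))/2) = sqrt(2.8139) = 1.6775
sqrt((|z|-a)/2) = sqrt((20.2277-(-14.6))/2) = sqrt(17.4139) = 4.1730

±(1.6775 + 4.1730i) i.e. 1.6775 + 4.1730i and -1.6775 - 4.1730i


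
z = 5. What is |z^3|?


|z| = sqrt(25+0) = sqrt(25) = 5
|z^3| = |z|^3 = 5^3 = 125

|z^3| = 125


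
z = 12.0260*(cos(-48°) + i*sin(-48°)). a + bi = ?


a = 12.0260*cos(-48°) = 12.0260*0.66913 = 8.0470
b = 12.0260*sin(-48°) = 12.0260*(-0.743145) = -8.9371

8.0470 - 8.9371i


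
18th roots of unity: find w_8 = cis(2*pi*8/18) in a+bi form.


Angle = 360*8/18 = 160°
a = cos(160°) = -0.9397
b = sin(160°) = 0.3420

-0.9397 + 0.3420i


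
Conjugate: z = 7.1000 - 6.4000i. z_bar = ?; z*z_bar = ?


z_bar = 7.1000 + 6.4000i
z*z_bar = 7.1^2 + (-6.4)^2 = 50.41 + 40.96 = 91.37

z_bar = 7.1000 + 6.4000i, z*z_bar = 91.37


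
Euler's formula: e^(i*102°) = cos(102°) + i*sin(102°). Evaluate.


cos(102°) = -0.2079
sin(102°) = 0.9781

e^(i*102°) = -0.2079 + 0.9781i


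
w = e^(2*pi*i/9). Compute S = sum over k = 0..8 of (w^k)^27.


The roots are w_k = w^k with w = e^(2*pi*i/9), and (w^k)^27 = (w^27)^k.
So S = 1 + u + u^2 + ... + u^(8) with u = w^27.
27 = 3*9 + 0, so 27 is a multiple of 9 and u = (w^9)^3 = 1.
Every one of the 9 terms equals 1: S = 9

S = 9


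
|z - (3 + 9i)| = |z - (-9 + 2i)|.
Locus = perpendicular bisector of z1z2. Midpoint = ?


Equal distances means the locus is the perpendicular bisector of z1 and z2.
Midpoint = ((3+(-9))/2, (9+2)/2) = (-3.0000, 5.5000)

Perpendicular bisector through (-3.0000, 5.5000)


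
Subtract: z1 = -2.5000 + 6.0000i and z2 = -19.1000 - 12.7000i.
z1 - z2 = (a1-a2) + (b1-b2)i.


Real: -2.5 + 19.1 = 16.6
Imag: 6 + 12.7 = 18.7

16.6000 + 18.7000i


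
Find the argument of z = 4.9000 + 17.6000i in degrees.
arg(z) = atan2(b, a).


Re = 4.9, Im = 17.6
arg = atan2(17.6, 4.9) = 74.4423 degrees

arg(z) = 74.4423 degrees


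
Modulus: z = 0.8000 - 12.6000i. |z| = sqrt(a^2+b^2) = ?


|z| = sqrt(0.8^2 + (-12.6)^2) = sqrt(0.64 + 158.76) = sqrt(159.4) = 12.6254

|z| = 12.6254


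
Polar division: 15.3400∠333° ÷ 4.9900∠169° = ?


r = 15.3400 / 4.9900 = 3.0741
theta = 333° - 169° = 164° = 164° (mod 360)

3.0741 cis(164°)


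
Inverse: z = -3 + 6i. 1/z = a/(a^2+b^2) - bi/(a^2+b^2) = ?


|z|^2 = 9+36 = 45
1/z = (-3 - 6i)/45

1/z = -0.0667 - 0.1333i


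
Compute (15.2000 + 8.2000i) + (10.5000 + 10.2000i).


Real: 15.2 + 10.5 = 25.7
Imag: 8.2 + 10.2 = 18.4

25.7000 + 18.4000i


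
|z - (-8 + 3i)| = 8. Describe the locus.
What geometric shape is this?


|z - z0| = r is a circle with center z0 and radius r.
Center = (-8, 3), radius = 8

Circle with center (-8, 3) and radius 8


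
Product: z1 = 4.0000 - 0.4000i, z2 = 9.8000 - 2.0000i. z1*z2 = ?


Real = 4*9.8 - (-0.4)*(-2) = 39.2 - 0.8 = 38.4
Imag = 4*(-2) + 9.8*(-0.4) = -8 - (3.92) = -11.92

38.4000 - 11.9200i


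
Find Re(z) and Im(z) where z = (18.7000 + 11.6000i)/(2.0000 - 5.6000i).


Multiply by conjugate: (18.7000 + 11.6000i)(2.0000 + 5.6000i) / (2^2 + (-5.6)^2)
Numerator real = 18.7*2 + 11.6*(-5.6) = -27.56
Numerator imag = 11.6*2 - 18.7*(-5.6) = 127.92
Denominator = 35.36
Re(z) = -27.56/35.36 = -0.7794
Im(z) = 127.92/35.36 = 3.6176

Re(z) = -0.7794, Im(z) = 3.6176


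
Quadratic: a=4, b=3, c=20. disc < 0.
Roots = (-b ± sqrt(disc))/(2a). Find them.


disc = 3^2 - 4*4*20 = 9 - 320 = -311
sqrt(|disc|) = sqrt(311) = 17.6352
Real part = -3/(2*4) = -0.3750
Imag part = 17.6352/(2*4) = 2.2044

-0.3750 ± 2.2044i


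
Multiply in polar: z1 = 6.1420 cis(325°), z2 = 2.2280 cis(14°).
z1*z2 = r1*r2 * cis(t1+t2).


r = 6.1420 * 2.2280 = 13.6844
theta = 325° + 14° = 339° = 339° (mod 360)

13.6844 cis(339°)


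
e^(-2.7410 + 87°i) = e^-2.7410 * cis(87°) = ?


e^-2.7410 = 0.0645
cos(87°) = 0.0523
sin(87°) = 0.9986
Real = 0.0645*0.0523 = 0.0034
Imag = 0.0645*0.9986 = 0.0644

0.0034 + 0.0644i


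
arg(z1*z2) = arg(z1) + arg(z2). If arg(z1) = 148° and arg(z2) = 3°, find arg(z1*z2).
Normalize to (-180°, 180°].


arg(z1*z2) = 148° + 3° = 151°
Normalized to (-180°, 180°]: 151°

151°


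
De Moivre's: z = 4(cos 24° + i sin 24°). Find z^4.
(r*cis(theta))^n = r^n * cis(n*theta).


r^4 = 4^4 = 256
n*theta = 4*24° = 96° = 96° (mod 360)
a = 256*cos(96°) = -26.7593
b = 256*sin(96°) = 254.5976

256 cis(96°) = -26.7593 + 254.5976i


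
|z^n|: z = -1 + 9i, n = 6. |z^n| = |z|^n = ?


|z| = sqrt(1+81) = sqrt(82) = 9.0554
|z^6| = |z|^6 = (sqrt(82))^6 = 82^3 = 551368

|z^6| = 551368


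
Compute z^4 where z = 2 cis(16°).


r^4 = 2^4 = 16
n*theta = 4*16° = 64° = 64° (mod 360)
a = 16*cos(64°) = 7.0139
b = 16*sin(64°) = 14.3807

16 cis(64°) = 7.0139 + 14.3807i


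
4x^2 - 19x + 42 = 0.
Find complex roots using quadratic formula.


disc = (-19)^2 - 4*4*42 = 361 - 672 = -311
sqrt(|disc|) = sqrt(311) = 17.6352
Real part = 19/(2*4) = 2.3750
Imag part = 17.6352/(2*4) = 2.2044

2.3750 ± 2.2044i


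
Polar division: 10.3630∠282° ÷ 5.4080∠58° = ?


r = 10.3630 / 5.4080 = 1.9162
theta = 282° - 58° = 224° = 224° (mod 360)

1.9162 cis(224°)


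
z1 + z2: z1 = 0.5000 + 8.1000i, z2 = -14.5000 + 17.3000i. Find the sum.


Real: 0.5 - 14.5 = -14
Imag: 8.1 + 17.3 = 25.4

-14.0000 + 25.4000i


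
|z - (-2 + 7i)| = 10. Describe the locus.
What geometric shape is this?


|z - z0| = r is a circle with center z0 and radius r.
Center = (-2, 7), radius = 10

Circle with center (-2, 7) and radius 10


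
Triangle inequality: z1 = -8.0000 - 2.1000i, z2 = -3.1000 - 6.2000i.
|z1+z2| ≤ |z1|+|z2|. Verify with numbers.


|z1| = sqrt((-8)^2 + (-2.1)^2) = sqrt(68.41) = 8.2710
|z2| = sqrt((-3.1)^2 + (-6.2)^2) = sqrt(48.05) = 6.9318
z1+z2 = -11.1000 - 8.3000i
|z1+z2| = sqrt(192.1) = 13.8600
|z1|+|z2| = 8.2710 + 6.9318 = 15.2028

|z1+z2| = 13.8600 ≤ |z1|+|z2| = 15.2028 (verified)


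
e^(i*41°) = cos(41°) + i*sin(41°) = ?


cos(41°) = 0.7547
sin(41°) = 0.6561

e^(i*41°) = 0.7547 + 0.6561i


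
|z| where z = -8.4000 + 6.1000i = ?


|z| = sqrt((-8.4)^2 + 6.1^2) = sqrt(70.56 + 37.21) = sqrt(107.77) = 10.3812

|z| = 10.3812


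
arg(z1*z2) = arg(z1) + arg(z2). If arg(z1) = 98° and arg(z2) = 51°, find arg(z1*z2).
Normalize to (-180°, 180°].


arg(z1*z2) = 98° + 51° = 149°
Normalized to (-180°, 180°]: 149°

149°


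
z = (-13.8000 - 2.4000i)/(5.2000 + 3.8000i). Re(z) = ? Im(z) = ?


Multiply by conjugate: (-13.8000 - 2.4000i)(5.2000 - 3.8000i) / (5.2^2 + 3.8^2)
Numerator real = -13.8*5.2 - (2.4)*3.8 = -80.88
Numerator imag = -2.4*5.2 - (-13.8)*3.8 = 39.96
Denominator = 41.48
Re(z) = -80.88/41.48 = -1.9499
Im(z) = 39.96/41.48 = 0.9634

Re(z) = -1.9499, Im(z) = 0.9634


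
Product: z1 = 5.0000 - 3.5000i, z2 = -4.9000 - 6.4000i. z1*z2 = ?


Real = 5*(-4.9) - (-3.5)*(-6.4) = -24.5 - 22.4 = -46.9
Imag = 5*(-6.4) - (4.9)*(-3.5) = -32 + 17.15 = -14.85

-46.9000 - 14.8500i


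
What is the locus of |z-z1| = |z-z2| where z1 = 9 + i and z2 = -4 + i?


Equal distances means the locus is the perpendicular bisector of z1 and z2.
Midpoint = ((9+(-4))/2, (1+1)/2) = (2.5000, 1.0000)

Perpendicular bisector through (2.5000, 1.0000)


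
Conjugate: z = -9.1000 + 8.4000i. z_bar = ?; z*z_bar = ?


z_bar = -9.1000 - 8.4000i
z*z_bar = (-9.1)^2 + 8.4^2 = 82.81 + 70.56 = 153.37

z_bar = -9.1000 - 8.4000i, z*z_bar = 153.37


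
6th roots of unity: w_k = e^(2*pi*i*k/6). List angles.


The 6th roots of unity are cis(360k/6°) for k=0..5
Angle step = 360/6 = 60°
Primitive root: cis(60°)
Primitive root = 0.5000 + 0.8660i

6 roots at angles: 0°, 60°, 120°, 180°, 240°, 300°


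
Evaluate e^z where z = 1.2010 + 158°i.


e^1.2010 = 3.3234
cos(158°) = -0.92718
sin(158°) = 0.37461
Real = 3.3234*(-0.92718) = -3.0814
Imag = 3.3234*0.37461 = 1.2450

-3.0814 + 1.2450i


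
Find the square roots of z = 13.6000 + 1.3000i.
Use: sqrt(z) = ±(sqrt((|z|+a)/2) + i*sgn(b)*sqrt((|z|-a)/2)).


|z| = sqrt(184.96+1.69) = 13.6620
sqrt((|z|+a)/2) = sqrt((13.6620+13.6)/2) = sqrt(13.6310) = 3.6920
sqrt((|z|-a)/2) = sqrt((13.6620-13.6)/2) = sqrt(0.0310) = 0.1761

±(3.6920 + 0.1761i) i.e. 3.6920 + 0.1761i and -3.6920 - 0.1761i


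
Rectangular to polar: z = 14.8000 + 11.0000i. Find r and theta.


r = sqrt(219.04+121) = sqrt(340.04) = 18.4402
theta = atan2(11, 14.8) = 36.6213 degrees

r = 18.4402, theta = 36.6213 degrees


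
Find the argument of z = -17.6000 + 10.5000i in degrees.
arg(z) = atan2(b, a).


Re = -17.6, Im = 10.5
arg = atan2(10.5, -17.6) = 149.1801 degrees

arg(z) = 149.1801 degrees


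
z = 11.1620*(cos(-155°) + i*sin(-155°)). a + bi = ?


a = 11.1620*cos(-155°) = 11.1620*(-0.90631) = -10.1162
b = 11.1620*sin(-155°) = 11.1620*(-0.42262) = -4.7173

-10.1162 - 4.7173i


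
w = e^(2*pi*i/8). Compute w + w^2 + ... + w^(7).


With w = e^(2*pi*i/8), all 8 of the 8th roots of unity w^0 = 1, w, ..., w^(7) sum to 0: 1 + w + ... + w^(7) = (1 - w^8)/(1 - w) = 0 since w^8 = 1, w ≠ 1.
Removing the root 1: w + w^2 + ... + w^(7) = 0 - 1 = -1

Sum = -1


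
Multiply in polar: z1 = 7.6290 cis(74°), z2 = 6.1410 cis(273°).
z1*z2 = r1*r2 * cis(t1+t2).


r = 7.6290 * 6.1410 = 46.8497
theta = 74° + 273° = 347° = 347° (mod 360)

46.8497 cis(347°)


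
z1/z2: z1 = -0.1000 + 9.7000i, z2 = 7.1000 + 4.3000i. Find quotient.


Conjugate of z2 = 7.1000 - 4.3000i
Numerator: (-0.1000 + 9.7000i)(7.1000 - 4.3000i) = 41.0000 + 69.3000i
Denominator: 7.1^2 + 4.3^2 = 68.9
Result = (41.0000 + 69.3000i)/68.9

0.5951 + 1.0058i


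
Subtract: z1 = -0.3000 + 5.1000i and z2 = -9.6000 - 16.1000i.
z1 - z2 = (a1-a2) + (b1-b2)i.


Real: -0.3 + 9.6 = 9.3
Imag: 5.1 + 16.1 = 21.2

9.3000 + 21.2000i


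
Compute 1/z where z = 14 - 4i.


|z|^2 = 196+16 = 212
1/z = (14 + 4i)/212

1/z = 0.0660 + 0.0189i


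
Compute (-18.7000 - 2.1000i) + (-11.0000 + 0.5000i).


Real: -18.7 - 11 = -29.7
Imag: -2.1 + 0.5 = -1.6

-29.7000 - 1.6000i


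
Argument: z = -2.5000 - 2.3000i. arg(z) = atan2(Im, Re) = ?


Re = -2.5, Im = -2.3
arg = atan2(-2.3, -2.5) = -137.3859 degrees

arg(z) = -137.3859 degrees


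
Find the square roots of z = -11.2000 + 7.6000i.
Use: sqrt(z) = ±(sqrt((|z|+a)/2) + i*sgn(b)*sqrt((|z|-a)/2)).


|z| = sqrt(125.44+57.76) = 13.5351
sqrt((|z|+a)/2) = sqrt((13.5351+(-11.2))/2) = sqrt(1.1676) = 1.0805
sqrt((|z|-a)/2) = sqrt((13.5351-(-11.2))/2) = sqrt(12.3676) = 3.5168

±(1.0805 + 3.5168i) i.e. 1.0805 + 3.5168i and -1.0805 - 3.5168i


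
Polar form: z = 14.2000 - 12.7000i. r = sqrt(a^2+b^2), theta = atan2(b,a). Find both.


r = sqrt(201.64+161.29) = sqrt(362.93) = 19.0507
theta = atan2(-12.7, 14.2) = -41.8084 degrees

r = 19.0507, theta = -41.8084 degrees


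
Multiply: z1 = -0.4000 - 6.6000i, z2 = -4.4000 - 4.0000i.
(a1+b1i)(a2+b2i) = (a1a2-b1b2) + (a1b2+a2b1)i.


Real = -0.4*(-4.4) - (-6.6)*(-4) = 1.76 - 26.4 = -24.64
Imag = -0.4*(-4) - (4.4)*(-6.6) = 1.6 + 29.04 = 30.64

-24.6400 + 30.6400i


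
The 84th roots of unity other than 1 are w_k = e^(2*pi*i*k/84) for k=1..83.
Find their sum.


With w = e^(2*pi*i/84), all 84 of the 84th roots of unity w^0 = 1, w, ..., w^(83) sum to 0: 1 + w + ... + w^(83) = (1 - w^84)/(1 - w) = 0 since w^84 = 1, w ≠ 1.
Removing the root 1: w + w^2 + ... + w^(83) = 0 - 1 = -1

Sum = -1


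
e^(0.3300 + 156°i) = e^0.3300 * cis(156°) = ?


e^0.3300 = 1.3910
cos(156°) = -0.9135
sin(156°) = 0.40674
Real = 1.3910*(-0.9135) = -1.2707
Imag = 1.3910*0.40674 = 0.5658

-1.2707 + 0.5658i


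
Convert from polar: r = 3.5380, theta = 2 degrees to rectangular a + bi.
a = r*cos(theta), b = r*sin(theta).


a = 3.5380*cos(2°) = 3.5380*0.99939 = 3.5358
b = 3.5380*sin(2°) = 3.5380*0.0349 = 0.1235

3.5358 + 0.1235i


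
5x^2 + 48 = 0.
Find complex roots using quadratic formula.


disc = 0^2 - 4*5*48 = 0 - 960 = -960
sqrt(|disc|) = sqrt(960) = 30.9839
Real part = 0/(2*5) = 0
Imag part = 30.9839/(2*5) = 3.0984

0 ± 3.0984i


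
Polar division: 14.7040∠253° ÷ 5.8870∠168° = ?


r = 14.7040 / 5.8870 = 2.4977
theta = 253° - 168° = 85° = 85° (mod 360)

2.4977 cis(85°)


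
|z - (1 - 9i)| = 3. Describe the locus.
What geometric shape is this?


|z - z0| = r is a circle with center z0 and radius r.
Center = (1, -9), radius = 3

Circle with center (1, -9) and radius 3


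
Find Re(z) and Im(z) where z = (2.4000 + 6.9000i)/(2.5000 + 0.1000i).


Multiply by conjugate: (2.4000 + 6.9000i)(2.5000 - 0.1000i) / (2.5^2 + 0.1^2)
Numerator real = 2.4*2.5 + 6.9*0.1 = 6.69
Numerator imag = 6.9*2.5 - 2.4*0.1 = 17.01
Denominator = 6.26
Re(z) = 6.69/6.26 = 1.0687
Im(z) = 17.01/6.26 = 2.7173

Re(z) = 1.0687, Im(z) = 2.7173


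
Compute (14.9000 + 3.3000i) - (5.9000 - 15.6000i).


Real: 14.9 - 5.9 = 9
Imag: 3.3 + 15.6 = 18.9

9.0000 + 18.9000i


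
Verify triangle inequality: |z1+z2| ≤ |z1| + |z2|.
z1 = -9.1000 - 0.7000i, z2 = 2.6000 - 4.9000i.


|z1| = sqrt((-9.1)^2 + (-0.7)^2) = sqrt(83.3) = 9.1269
|z2| = sqrt(2.6^2 + (-4.9)^2) = sqrt(30.77) = 5.5471
z1+z2 = -6.5000 - 5.6000i
|z1+z2| = sqrt(73.61) = 8.5796
|z1|+|z2| = 9.1269 + 5.5471 = 14.6740

|z1+z2| = 8.5796 ≤ |z1|+|z2| = 14.6740 (verified)


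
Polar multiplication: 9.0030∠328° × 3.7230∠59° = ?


r = 9.0030 * 3.7230 = 33.5182
theta = 328° + 59° = 387° = 27° (mod 360)

33.5182 cis(27°)


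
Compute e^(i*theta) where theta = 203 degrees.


cos(203°) = -0.9205
sin(203°) = -0.3907

e^(i*203°) = -0.9205 - 0.3907i


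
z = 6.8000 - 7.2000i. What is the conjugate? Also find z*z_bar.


z_bar = 6.8000 + 7.2000i
z*z_bar = 6.8^2 + (-7.2)^2 = 46.24 + 51.84 = 98.08

z_bar = 6.8000 + 7.2000i, z*z_bar = 98.08


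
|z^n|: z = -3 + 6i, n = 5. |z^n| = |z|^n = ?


|z| = sqrt(9+36) = sqrt(45) = 6.7082
|z^5| = |z|^5 = (sqrt(45))^5 = 45^2 * sqrt(45) = 2025*sqrt(45)

|z^5| = 2025*sqrt(45) ≈ 13584.1130


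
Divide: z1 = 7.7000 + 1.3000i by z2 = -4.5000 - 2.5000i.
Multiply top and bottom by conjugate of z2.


Conjugate of z2 = -4.5000 + 2.5000i
Numerator: (7.7000 + 1.3000i)(-4.5000 + 2.5000i) = -37.9000 + 13.4000i
Denominator: (-4.5)^2 + (-2.5)^2 = 26.5
Result = (-37.9000 + 13.4000i)/26.5

-1.4302 + 0.5057i


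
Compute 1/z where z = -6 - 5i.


|z|^2 = 36+25 = 61
1/z = (-6 + 5i)/61

1/z = -0.0984 + 0.0820i


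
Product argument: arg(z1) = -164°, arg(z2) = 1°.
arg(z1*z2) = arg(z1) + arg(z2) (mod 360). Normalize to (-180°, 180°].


arg(z1*z2) = -164° + 1° = -163°
Normalized to (-180°, 180°]: -163°

-163°


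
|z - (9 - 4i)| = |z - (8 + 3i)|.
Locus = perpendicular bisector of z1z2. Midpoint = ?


Equal distances means the locus is the perpendicular bisector of z1 and z2.
Midpoint = ((9+8)/2, (-4+3)/2) = (8.5000, -0.5000)

Perpendicular bisector through (8.5000, -0.5000)


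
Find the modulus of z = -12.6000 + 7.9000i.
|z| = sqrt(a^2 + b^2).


|z| = sqrt((-12.6)^2 + 7.9^2) = sqrt(158.76 + 62.41) = sqrt(221.17) = 14.8718

|z| = 14.8718


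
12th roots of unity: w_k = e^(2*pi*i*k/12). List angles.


The 12th roots of unity are cis(360k/12°) for k=0..11
Angle step = 360/12 = 30°
Primitive root: cis(30°)
Primitive root = 0.8660 + 0.5000i

12 roots at angles: 0°, 30°, 60°, 90°, 120°, 150°, 180°, 210°, 240°, 270°, 300°, 330°


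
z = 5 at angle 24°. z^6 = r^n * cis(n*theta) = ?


r^6 = 5^6 = 15625
n*theta = 6*24° = 144° = 144° (mod 360)
a = 15625*cos(144°) = -12640.8905
b = 15625*sin(144°) = 9184.1446

15625 cis(144°) = -12640.8905 + 9184.1446i


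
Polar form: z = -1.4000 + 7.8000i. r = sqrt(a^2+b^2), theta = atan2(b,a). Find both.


r = sqrt(1.96+60.84) = sqrt(62.8) = 7.9246
theta = atan2(7.8, -1.4) = 100.1755 degrees

r = 7.9246, theta = 100.1755 degrees


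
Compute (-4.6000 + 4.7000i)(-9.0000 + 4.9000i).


Real = -4.6*(-9) - 4.7*4.9 = 41.4 - 23.03 = 18.37
Imag = -4.6*4.9 - (9)*4.7 = -22.54 - (42.3) = -64.84

18.3700 - 64.8400i


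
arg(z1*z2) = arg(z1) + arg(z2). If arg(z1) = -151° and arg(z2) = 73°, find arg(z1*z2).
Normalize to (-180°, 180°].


arg(z1*z2) = -151° + 73° = -78°
Normalized to (-180°, 180°]: -78°

-78°


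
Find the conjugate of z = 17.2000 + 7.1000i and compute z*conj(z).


z_bar = 17.2000 - 7.1000i
z*z_bar = 17.2^2 + 7.1^2 = 295.84 + 50.41 = 346.25

z_bar = 17.2000 - 7.1000i, z*z_bar = 346.25


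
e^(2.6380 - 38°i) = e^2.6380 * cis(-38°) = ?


e^2.6380 = 13.98521
cos(-38°) = 0.78801
sin(-38°) = -0.6156615
Real = 13.98521*0.78801 = 11.0205
Imag = 13.98521*(-0.6156615) = -8.6102

11.0205 - 8.6102i


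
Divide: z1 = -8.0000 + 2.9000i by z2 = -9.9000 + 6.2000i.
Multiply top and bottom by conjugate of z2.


Conjugate of z2 = -9.9000 - 6.2000i
Numerator: (-8.0000 + 2.9000i)(-9.9000 - 6.2000i) = 97.1800 + 20.8900i
Denominator: (-9.9)^2 + 6.2^2 = 136.45
Result = (97.1800 + 20.8900i)/136.45

0.7122 + 0.1531i


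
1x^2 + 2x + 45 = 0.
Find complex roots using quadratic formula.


disc = 2^2 - 4*1*45 = 4 - 180 = -176
sqrt(|disc|) = sqrt(176) = 13.2665
Real part = -2/(2*1) = -1.0000
Imag part = 13.2665/(2*1) = 6.6332

-1.0000 ± 6.6332i


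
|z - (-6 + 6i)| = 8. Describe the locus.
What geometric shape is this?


|z - z0| = r is a circle with center z0 and radius r.
Center = (-6, 6), radius = 8

Circle with center (-6, 6) and radius 8


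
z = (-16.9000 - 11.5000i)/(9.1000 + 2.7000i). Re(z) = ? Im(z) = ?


Multiply by conjugate: (-16.9000 - 11.5000i)(9.1000 - 2.7000i) / (9.1^2 + 2.7^2)
Numerator real = -16.9*9.1 - (11.5)*2.7 = -184.84
Numerator imag = -11.5*9.1 - (-16.9)*2.7 = -59.02
Denominator = 90.1
Re(z) = -184.84/90.1 = -2.0515
Im(z) = -59.02/90.1 = -0.6550

Re(z) = -2.0515, Im(z) = -0.6550


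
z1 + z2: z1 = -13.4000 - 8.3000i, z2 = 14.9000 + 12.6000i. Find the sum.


Real: -13.4 + 14.9 = 1.5
Imag: -8.3 + 12.6 = 4.3

1.5000 + 4.3000i


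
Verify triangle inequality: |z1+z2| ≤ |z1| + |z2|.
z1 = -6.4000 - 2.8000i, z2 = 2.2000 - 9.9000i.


|z1| = sqrt((-6.4)^2 + (-2.8)^2) = sqrt(48.8) = 6.9857
|z2| = sqrt(2.2^2 + (-9.9)^2) = sqrt(102.85) = 10.1415
z1+z2 = -4.2000 - 12.7000i
|z1+z2| = sqrt(178.93) = 13.3765
|z1|+|z2| = 6.9857 + 10.1415 = 17.1272

|z1+z2| = 13.3765 ≤ |z1|+|z2| = 17.1272 (verified)


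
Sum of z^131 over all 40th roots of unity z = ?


The roots are w_k = w^k with w = e^(2*pi*i/40), and (w^k)^131 = (w^131)^k.
So S = 1 + u + u^2 + ... + u^(39) with u = w^131.
131 = 3*40 + 11, so 131 is not a multiple of 40: u = (w^40)^3 * w^11 = w^11 ≠ 1 (w is a primitive 40th root), while u^40 = (w^40)^131 = 1.
Geometric series: S = (1 - u^40)/(1 - u) = (1 - 1)/(1 - u) = 0

S = 0


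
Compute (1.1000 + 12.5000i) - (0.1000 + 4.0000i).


Real: 1.1 - 0.1 = 1
Imag: 12.5 - 4 = 8.5

1.0000 + 8.5000i


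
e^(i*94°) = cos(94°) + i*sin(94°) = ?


cos(94°) = -0.0698
sin(94°) = 0.9976

e^(i*94°) = -0.0698 + 0.9976i


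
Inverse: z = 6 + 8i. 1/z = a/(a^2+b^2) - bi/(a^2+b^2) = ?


|z|^2 = 36+64 = 100
1/z = (6 - 8i)/100

1/z = 0.0600 - 0.0800i


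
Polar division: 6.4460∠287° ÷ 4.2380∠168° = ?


r = 6.4460 / 4.2380 = 1.5210
theta = 287° - 168° = 119° = 119° (mod 360)

1.5210 cis(119°)


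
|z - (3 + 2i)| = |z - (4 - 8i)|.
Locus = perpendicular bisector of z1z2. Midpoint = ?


Equal distances means the locus is the perpendicular bisector of z1 and z2.
Midpoint = ((3+4)/2, (2+(-8))/2) = (3.5000, -3.0000)

Perpendicular bisector through (3.5000, -3.0000)


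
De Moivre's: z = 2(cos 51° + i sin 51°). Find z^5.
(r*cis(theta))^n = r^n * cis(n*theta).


r^5 = 2^5 = 32
n*theta = 5*51° = 255° = 255° (mod 360)
a = 32*cos(255°) = -8.2822
b = 32*sin(255°) = -30.9096

32 cis(255°) = -8.2822 - 30.9096i


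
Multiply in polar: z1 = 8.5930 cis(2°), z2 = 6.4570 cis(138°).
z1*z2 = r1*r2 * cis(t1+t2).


r = 8.5930 * 6.4570 = 55.4850
theta = 2° + 138° = 140° = 140° (mod 360)

55.4850 cis(140°)


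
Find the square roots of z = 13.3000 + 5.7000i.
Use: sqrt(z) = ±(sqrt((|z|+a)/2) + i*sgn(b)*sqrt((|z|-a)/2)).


|z| = sqrt(176.89+32.49) = 14.4700
sqrt((|z|+a)/2) = sqrt((14.4700+13.3)/2) = sqrt(13.8850) = 3.7263
sqrt((|z|-a)/2) = sqrt((14.4700-13.3)/2) = sqrt(0.5850) = 0.7648

±(3.7263 + 0.7648i) i.e. 3.7263 + 0.7648i and -3.7263 - 0.7648i


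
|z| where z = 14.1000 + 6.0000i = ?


|z| = sqrt(14.1^2 + 6^2) = sqrt(198.81 + 36) = sqrt(234.81) = 15.3235

|z| = 15.3235


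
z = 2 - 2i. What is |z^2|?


|z| = sqrt(4+4) = sqrt(8) = 2.8284
|z^2| = |z|^2 = (sqrt(8))^2 = 8

|z^2| = 8


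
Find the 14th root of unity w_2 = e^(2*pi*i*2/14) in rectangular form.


Angle = 360*2/14 = 51.4286°
a = cos(51.4286°) = 0.6235
b = sin(51.4286°) = 0.7818

0.6235 + 0.7818i


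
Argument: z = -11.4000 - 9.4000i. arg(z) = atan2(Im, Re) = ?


Re = -11.4, Im = -9.4
arg = atan2(-9.4, -11.4) = -140.4923 degrees

arg(z) = -140.4923 degrees


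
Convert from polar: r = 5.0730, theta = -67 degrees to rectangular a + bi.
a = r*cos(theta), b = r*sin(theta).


a = 5.0730*cos(-67°) = 5.0730*0.39073 = 1.9822
b = 5.0730*sin(-67°) = 5.0730*(-0.9205) = -4.6697

1.9822 - 4.6697i


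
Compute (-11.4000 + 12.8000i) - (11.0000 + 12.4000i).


Real: -11.4 - 11 = -22.4
Imag: 12.8 - 12.4 = 0.4

-22.4000 + 0.4000i


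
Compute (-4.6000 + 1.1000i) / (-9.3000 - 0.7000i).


Conjugate of z2 = -9.3000 + 0.7000i
Numerator: (-4.6000 + 1.1000i)(-9.3000 + 0.7000i) = 42.0100 - 13.4500i
Denominator: (-9.3)^2 + (-0.7)^2 = 86.98
Result = (42.0100 - 13.4500i)/86.98

0.4830 - 0.1546i


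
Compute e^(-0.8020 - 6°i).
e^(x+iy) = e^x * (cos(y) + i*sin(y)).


e^-0.8020 = 0.44843
cos(-6°) = 0.9945
sin(-6°) = -0.1045
Real = 0.44843*0.9945 = 0.4460
Imag = 0.44843*(-0.1045) = -0.0469

0.4460 - 0.0469i


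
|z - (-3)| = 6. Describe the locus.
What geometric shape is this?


|z - z0| = r is a circle with center z0 and radius r.
Center = (-3, 0), radius = 6

Circle with center (-3, 0) and radius 6


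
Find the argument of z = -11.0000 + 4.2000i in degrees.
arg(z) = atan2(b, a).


Re = -11, Im = 4.2
arg = atan2(4.2, -11) = 159.1022 degrees

arg(z) = 159.1022 degrees


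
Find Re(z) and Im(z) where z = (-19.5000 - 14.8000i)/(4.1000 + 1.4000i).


Multiply by conjugate: (-19.5000 - 14.8000i)(4.1000 - 1.4000i) / (4.1^2 + 1.4^2)
Numerator real = -19.5*4.1 - (14.8)*1.4 = -100.67
Numerator imag = -14.8*4.1 - (-19.5)*1.4 = -33.38
Denominator = 18.77
Re(z) = -100.67/18.77 = -5.3633
Im(z) = -33.38/18.77 = -1.7784

Re(z) = -5.3633, Im(z) = -1.7784


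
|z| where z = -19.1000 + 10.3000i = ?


|z| = sqrt((-19.1)^2 + 10.3^2) = sqrt(364.81 + 106.09) = sqrt(470.9) = 21.7002

|z| = 21.7002


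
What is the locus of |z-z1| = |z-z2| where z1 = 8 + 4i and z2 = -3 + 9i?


Equal distances means the locus is the perpendicular bisector of z1 and z2.
Midpoint = ((8+(-3))/2, (4+9)/2) = (2.5000, 6.5000)

Perpendicular bisector through (2.5000, 6.5000)


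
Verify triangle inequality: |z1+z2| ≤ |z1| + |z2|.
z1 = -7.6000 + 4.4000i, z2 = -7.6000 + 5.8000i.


|z1| = sqrt((-7.6)^2 + 4.4^2) = sqrt(77.12) = 8.7818
|z2| = sqrt((-7.6)^2 + 5.8^2) = sqrt(91.4) = 9.5603
z1+z2 = -15.2000 + 10.2000i
|z1+z2| = sqrt(335.08) = 18.3052
|z1|+|z2| = 8.7818 + 9.5603 = 18.3421

|z1+z2| = 18.3052 ≤ |z1|+|z2| = 18.3421 (verified)


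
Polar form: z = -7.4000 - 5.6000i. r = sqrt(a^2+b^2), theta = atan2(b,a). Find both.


r = sqrt(54.76+31.36) = sqrt(86.12) = 9.2801
theta = atan2(-5.6, -7.4) = -142.8831 degrees

r = 9.2801, theta = -142.8831 degrees


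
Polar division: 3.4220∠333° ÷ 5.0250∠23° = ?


r = 3.4220 / 5.0250 = 0.6810
theta = 333° - 23° = 310° = 310° (mod 360)

0.6810 cis(310°)


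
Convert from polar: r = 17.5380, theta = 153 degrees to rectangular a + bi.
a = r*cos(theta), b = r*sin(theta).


a = 17.5380*cos(153°) = 17.5380*(-0.89101) = -15.6265
b = 17.5380*sin(153°) = 17.5380*0.45399 = 7.9621

-15.6265 + 7.9621i


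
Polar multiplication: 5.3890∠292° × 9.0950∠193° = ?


r = 5.3890 * 9.0950 = 49.0130
theta = 292° + 193° = 485° = 125° (mod 360)

49.0130 cis(125°)


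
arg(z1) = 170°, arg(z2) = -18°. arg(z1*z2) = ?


arg(z1*z2) = 170° - 18° = 152°
Normalized to (-180°, 180°]: 152°

152°


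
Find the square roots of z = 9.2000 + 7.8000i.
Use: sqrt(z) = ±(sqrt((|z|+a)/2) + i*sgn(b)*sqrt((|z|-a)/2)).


|z| = sqrt(84.64+60.84) = 12.0615
sqrt((|z|+a)/2) = sqrt((12.0615+9.2)/2) = sqrt(10.6308) = 3.2605
sqrt((|z|-a)/2) = sqrt((12.0615-9.2)/2) = sqrt(1.4308) = 1.1961

±(3.2605 + 1.1961i) i.e. 3.2605 + 1.1961i and -3.2605 - 1.1961i


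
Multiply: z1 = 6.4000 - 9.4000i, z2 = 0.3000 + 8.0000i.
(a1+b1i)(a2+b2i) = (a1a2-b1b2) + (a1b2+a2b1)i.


Real = 6.4*0.3 - (-9.4)*8 = 1.92 - (-75.2) = 77.12
Imag = 6.4*8 + 0.3*(-9.4) = 51.2 - (2.82) = 48.38

77.1200 + 48.3800i


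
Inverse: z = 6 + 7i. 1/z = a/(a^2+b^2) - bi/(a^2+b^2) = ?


|z|^2 = 36+49 = 85
1/z = (6 - 7i)/85

1/z = 0.0706 - 0.0824i


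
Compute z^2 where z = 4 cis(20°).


r^2 = 4^2 = 16
n*theta = 2*20° = 40° = 40° (mod 360)
a = 16*cos(40°) = 12.2567
b = 16*sin(40°) = 10.2846

16 cis(40°) = 12.2567 + 10.2846i


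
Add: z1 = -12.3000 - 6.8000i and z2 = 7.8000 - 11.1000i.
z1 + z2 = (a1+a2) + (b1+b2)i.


Real: -12.3 + 7.8 = -4.5
Imag: -6.8 - 11.1 = -17.9

-4.5000 - 17.9000i


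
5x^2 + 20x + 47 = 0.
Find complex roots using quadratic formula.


disc = 20^2 - 4*5*47 = 400 - 940 = -540
sqrt(|disc|) = sqrt(540) = 23.2379
Real part = -20/(2*5) = -2.0000
Imag part = 23.2379/(2*5) = 2.3238

-2.0000 ± 2.3238i


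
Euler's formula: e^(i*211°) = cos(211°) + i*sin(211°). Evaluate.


cos(211°) = -0.8572
sin(211°) = -0.5150

e^(i*211°) = -0.8572 - 0.5150i


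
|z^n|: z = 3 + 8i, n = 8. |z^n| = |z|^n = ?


|z| = sqrt(9+64) = sqrt(73) = 8.5440
|z^8| = |z|^8 = (sqrt(73))^8 = 73^4 = 28398241

|z^8| = 28398241


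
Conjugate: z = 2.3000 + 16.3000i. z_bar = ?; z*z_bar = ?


z_bar = 2.3000 - 16.3000i
z*z_bar = 2.3^2 + 16.3^2 = 5.29 + 265.69 = 270.98

z_bar = 2.3000 - 16.3000i, z*z_bar = 270.98


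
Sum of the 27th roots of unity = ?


The sum of all 27th roots of unity is 0.
Geometric series: (1 - w^27)/(1 - w) = (1-1)/(1-w) = 0 since w^27 = 1, w ≠ 1.
Alternatively: coefficient of z^26 in z^27 - 1 is 0.

0


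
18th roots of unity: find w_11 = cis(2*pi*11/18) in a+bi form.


Angle = 360*11/18 = 220°
a = cos(220°) = -0.7660
b = sin(220°) = -0.6428

-0.7660 - 0.6428i


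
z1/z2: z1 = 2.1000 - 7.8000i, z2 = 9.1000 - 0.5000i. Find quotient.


Conjugate of z2 = 9.1000 + 0.5000i
Numerator: (2.1000 - 7.8000i)(9.1000 + 0.5000i) = 23.0100 - 69.9300i
Denominator: 9.1^2 + (-0.5)^2 = 83.06
Result = (23.0100 - 69.9300i)/83.06

0.2770 - 0.8419i


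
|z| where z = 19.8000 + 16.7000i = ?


|z| = sqrt(19.8^2 + 16.7^2) = sqrt(392.04 + 278.89) = sqrt(670.93) = 25.9023

|z| = 25.9023


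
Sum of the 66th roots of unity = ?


The sum of all 66th roots of unity is 0.
Geometric series: (1 - w^66)/(1 - w) = (1-1)/(1-w) = 0 since w^66 = 1, w ≠ 1.
Alternatively: coefficient of z^65 in z^66 - 1 is 0.

0


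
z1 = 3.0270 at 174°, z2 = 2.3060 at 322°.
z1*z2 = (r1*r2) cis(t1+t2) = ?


r = 3.0270 * 2.3060 = 6.9803
theta = 174° + 322° = 496° = 136° (mod 360)

6.9803 cis(136°)


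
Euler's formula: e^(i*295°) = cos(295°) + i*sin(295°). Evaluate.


cos(295°) = 0.4226
sin(295°) = -0.9063

e^(i*295°) = 0.4226 - 0.9063i


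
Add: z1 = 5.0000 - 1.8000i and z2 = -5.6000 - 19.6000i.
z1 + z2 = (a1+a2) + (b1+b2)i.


Real: 5 - 5.6 = -0.6
Imag: -1.8 - 19.6 = -21.4

-0.6000 - 21.4000i


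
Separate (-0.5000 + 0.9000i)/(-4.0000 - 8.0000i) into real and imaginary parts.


Multiply by conjugate: (-0.5000 + 0.9000i)(-4.0000 + 8.0000i) / ((-4)^2 + (-8)^2)
Numerator real = -0.5*(-4) + 0.9*(-8) = -5.2
Numerator imag = 0.9*(-4) - (-0.5)*(-8) = -7.6
Denominator = 80
Re(z) = -5.2/80 = -0.0650
Im(z) = -7.6/80 = -0.0950

Re(z) = -0.0650, Im(z) = -0.0950


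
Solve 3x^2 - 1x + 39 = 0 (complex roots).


disc = (-1)^2 - 4*3*39 = 1 - 468 = -467
sqrt(|disc|) = sqrt(467) = 21.6102
Real part = 1/(2*3) = 0.1667
Imag part = 21.6102/(2*3) = 3.6017

0.1667 ± 3.6017i


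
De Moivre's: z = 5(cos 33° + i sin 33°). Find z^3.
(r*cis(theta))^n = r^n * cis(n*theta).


r^3 = 5^3 = 125
n*theta = 3*33° = 99° = 99° (mod 360)
a = 125*cos(99°) = -19.5543
b = 125*sin(99°) = 123.4610

125 cis(99°) = -19.5543 + 123.4610i


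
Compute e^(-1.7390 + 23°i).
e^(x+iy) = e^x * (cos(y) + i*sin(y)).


e^-1.7390 = 0.1757
cos(23°) = 0.9205
sin(23°) = 0.3907
Real = 0.1757*0.9205 = 0.1617
Imag = 0.1757*0.3907 = 0.0686

0.1617 + 0.0686i


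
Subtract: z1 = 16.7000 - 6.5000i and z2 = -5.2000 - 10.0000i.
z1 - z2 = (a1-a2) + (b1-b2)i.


Real: 16.7 + 5.2 = 21.9
Imag: -6.5 + 10 = 3.5

21.9000 + 3.5000i


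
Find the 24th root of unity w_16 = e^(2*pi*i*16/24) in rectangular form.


Angle = 360*16/24 = 240°
a = cos(240°) = -0.5000
b = sin(240°) = -0.8660

-0.5000 - 0.8660i


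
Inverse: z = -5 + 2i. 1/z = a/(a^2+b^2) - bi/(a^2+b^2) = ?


|z|^2 = 25+4 = 29
1/z = (-5 - 2i)/29

1/z = -0.1724 - 0.0690i


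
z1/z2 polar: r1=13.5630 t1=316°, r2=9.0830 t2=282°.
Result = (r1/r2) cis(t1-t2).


r = 13.5630 / 9.0830 = 1.4932
theta = 316° - 282° = 34° = 34° (mod 360)

1.4932 cis(34°)


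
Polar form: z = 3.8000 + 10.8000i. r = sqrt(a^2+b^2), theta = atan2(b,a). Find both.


r = sqrt(14.44+116.64) = sqrt(131.08) = 11.4490
theta = atan2(10.8, 3.8) = 70.6155 degrees

r = 11.4490, theta = 70.6155 degrees


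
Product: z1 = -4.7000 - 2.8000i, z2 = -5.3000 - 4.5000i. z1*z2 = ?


Real = -4.7*(-5.3) - (-2.8)*(-4.5) = 24.91 - 12.6 = 12.31
Imag = -4.7*(-4.5) - (5.3)*(-2.8) = 21.15 + 14.84 = 35.99

12.3100 + 35.9900i


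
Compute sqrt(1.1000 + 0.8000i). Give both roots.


|z| = sqrt(1.21+0.64) = 1.3601
sqrt((|z|+a)/2) = sqrt((1.3601+1.1)/2) = sqrt(1.2301) = 1.1091
sqrt((|z|-a)/2) = sqrt((1.3601-1.1)/2) = sqrt(0.1301) = 0.3607

±(1.1091 + 0.3607i) i.e. 1.1091 + 0.3607i and -1.1091 - 0.3607i


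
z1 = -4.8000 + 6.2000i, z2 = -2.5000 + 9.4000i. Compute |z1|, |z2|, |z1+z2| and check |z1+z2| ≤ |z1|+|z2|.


|z1| = sqrt((-4.8)^2 + 6.2^2) = sqrt(61.48) = 7.8409
|z2| = sqrt((-2.5)^2 + 9.4^2) = sqrt(94.61) = 9.7268
z1+z2 = -7.3000 + 15.6000i
|z1+z2| = sqrt(296.65) = 17.2235
|z1|+|z2| = 7.8409 + 9.7268 = 17.5677

|z1+z2| = 17.2235 ≤ |z1|+|z2| = 17.5677 (verified)


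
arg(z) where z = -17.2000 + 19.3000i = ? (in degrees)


Re = -17.2, Im = 19.3
arg = atan2(19.3, -17.2) = 131.7072 degrees

arg(z) = 131.7072 degrees


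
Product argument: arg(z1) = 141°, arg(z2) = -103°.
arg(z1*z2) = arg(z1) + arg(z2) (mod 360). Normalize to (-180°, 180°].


arg(z1*z2) = 141° - 103° = 38°
Normalized to (-180°, 180°]: 38°

38°


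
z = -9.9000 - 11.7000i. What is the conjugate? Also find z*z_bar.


z_bar = -9.9000 + 11.7000i
z*z_bar = (-9.9)^2 + (-11.7)^2 = 98.01 + 136.89 = 234.9

z_bar = -9.9000 + 11.7000i, z*z_bar = 234.9


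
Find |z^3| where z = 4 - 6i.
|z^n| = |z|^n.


|z| = sqrt(16+36) = sqrt(52) = 7.2111
|z^3| = |z|^3 = (sqrt(52))^3 = 52*sqrt(52)

|z^3| = 52*sqrt(52) ≈ 374.9773


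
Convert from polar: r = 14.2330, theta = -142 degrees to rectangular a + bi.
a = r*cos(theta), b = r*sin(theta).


a = 14.2330*cos(-142°) = 14.2330*(-0.788011) = -11.2158
b = 14.2330*sin(-142°) = 14.2330*(-0.61566) = -8.7627

-11.2158 - 8.7627i


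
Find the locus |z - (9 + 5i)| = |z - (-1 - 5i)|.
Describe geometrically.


Equal distances means the locus is the perpendicular bisector of z1 and z2.
Midpoint = ((9+(-1))/2, (5+(-5))/2) = (4.0000, 0)

Perpendicular bisector through (4.0000, 0)


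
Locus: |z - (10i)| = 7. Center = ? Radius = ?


|z - z0| = r is a circle with center z0 and radius r.
Center = (0, 10), radius = 7

Circle with center (0, 10) and radius 7
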